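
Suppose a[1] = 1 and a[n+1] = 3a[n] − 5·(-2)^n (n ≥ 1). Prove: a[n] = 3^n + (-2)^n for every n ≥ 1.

Base case: a[1] = 1, and 3^1 + (-2)^1 = 3 − 2 = 1.
Assume a[r] = 3^r + (-2)^r for some r ≥ 1.
Then a[r+1] = 3a[r] − 5·(-2)^r = 3·(3^r + (-2)^r) − 5·(-2)^r = 3^{r+1} + 3·(-2)^r − 5·(-2)^r = 3^{r+1} − 2·(-2)^r = 3^{r+1} + (-2)^{r+1}.
So the formula holds for r+1, and by induction a[n] = 3^n + (-2)^n for all n ≥ 1.

a[n] = 3^n + (-2)^n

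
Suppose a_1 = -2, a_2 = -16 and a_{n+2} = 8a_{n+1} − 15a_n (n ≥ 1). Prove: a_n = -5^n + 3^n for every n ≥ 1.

Base cases: a_1 = -2 and -5^1 + 3^1 = -2; a_2 = -16 and -5^2 + 3^2 = -16.
Assume a_i = -5^i + 3^i for all 1 ≤ i ≤ j, where j ≥ 2.
Then a_{j+1} = 8a_j − 15a_{j−1} = 8·(-5^j + 3^j) − 15·(-5^{j−1} + 3^{j−1}) = -(8·5 − 15)5^{j−1} + (8·3 − 15)3^{j−1} = -25·5^{j−1} + 9·3^{j−1} = -5^{j+1} + 3^{j+1}.
Hence a_n = -5^n + 3^n for every n ≥ 1, by strong induction.

a_n = -5^n + 3^n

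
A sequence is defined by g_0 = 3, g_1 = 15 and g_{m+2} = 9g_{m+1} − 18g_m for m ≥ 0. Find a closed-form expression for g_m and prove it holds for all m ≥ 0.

Claim: g_m = 2·6^m + 3^m.

Base cases: g_0 = 3 and 2·6^0 + 3^0 = 3; g_1 = 15 and 2·6^1 + 3^1 = 15.
Assume g_j = 2·6^j + 3^j for all 0 ≤ j ≤ k, where k ≥ 1.
Then g_{k+1} = 9g_k − 18g_{k−1} = 9·(2·6^k + 3^k) − 18·(2·6^{k−1} + 3^{k−1}) = 2·(9·6 − 18)6^{k−1} + (9·3 − 18)3^{k−1} = 72·6^{k−1} + 9·3^{k−1} = 2·6^{k+1} + 3^{k+1}.
By strong induction, g_m = 2·6^m + 3^m for all m ≥ 0.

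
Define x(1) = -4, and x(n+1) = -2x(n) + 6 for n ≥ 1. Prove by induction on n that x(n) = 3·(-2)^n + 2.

Base case: x(1) = -4, and 3·(-2)^1 + 2 = -6 + 2 = -4.
Assume x(k) = 3·(-2)^k + 2 for some k ≥ 1.
Then x(k+1) = -2x(k) + 6 = -2·(3·(-2)^k + 2) + 6 = -6·(-2)^k − 4 + 6 = 3·(-2)^{k+1} + 2.
By induction, x(n) = 3·(-2)^n + 2 for all n ≥ 1.

x(n) = 3·(-2)^n + 2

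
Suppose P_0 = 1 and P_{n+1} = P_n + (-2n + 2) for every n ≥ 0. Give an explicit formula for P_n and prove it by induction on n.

Claim: P_n = -n^2 + 3n + 1.

Base case: P_0 = 1, and -0^2 + 3·0 + 1 = 1.
Assume P_k = -k^2 + 3k + 1.
Then P_{k+1} = P_k + (-2k + 2) = (-k^2 + 3k + 1) + (-2k + 2) = -k^2 + k + 3,
and -(k+1)^2 + 3·(k+1) + 1 = -k^2 + k + 3.
Hence P_n = -n^2 + 3n + 1 for every n ≥ 0, by induction.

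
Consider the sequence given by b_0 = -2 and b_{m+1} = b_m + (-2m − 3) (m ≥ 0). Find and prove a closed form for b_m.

Claim: b_m = -m^2 − 2m − 2.

Base case: b_0 = -2, and -0^2 − 2·0 − 2 = -2.
Assume b_j = -j^2 − 2j − 2.
Then b_{j+1} = b_j + (-2j − 3) = (-j^2 − 2j − 2) + (-2j − 3) = -j^2 − 4j − 5,
and -(j+1)^2 − 2·(j+1) − 2 = -j^2 − 4j − 5.
Hence b_m = -m^2 − 2m − 2 for every m ≥ 0, by induction.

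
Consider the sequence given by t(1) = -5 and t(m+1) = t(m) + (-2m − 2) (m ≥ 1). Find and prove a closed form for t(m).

Claim: t(m) = -m^2 − m − 3.

Base case: t(1) = -5, and -1^2 − 1 − 3 = -5.
Assume t(k) = -k^2 − k − 3.
Then t(k+1) = t(k) + (-2k − 2) = (-k^2 − k − 3) + (-2k − 2) = -k^2 − 3k − 5,
and -(k+1)^2 − (k+1) − 3 = -k^2 − 3k − 5.
By induction, t(m) = -m^2 − m − 3 for all m ≥ 1.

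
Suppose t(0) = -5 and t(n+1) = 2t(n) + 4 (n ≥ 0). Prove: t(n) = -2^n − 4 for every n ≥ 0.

Base case: t(0) = -5, and -2^0 − 4 = -1 − 4 = -5.
Assume t(k) = -2^k − 4 for some k ≥ 0.
Then t(k+1) = 2t(k) + 4 = 2·(-2^k − 4) + 4 = -2^{k+1} − 8 + 4 = -2^{k+1} − 4.
By induction, t(n) = -2^n − 4 for all n ≥ 0.

t(n) = -2^n − 4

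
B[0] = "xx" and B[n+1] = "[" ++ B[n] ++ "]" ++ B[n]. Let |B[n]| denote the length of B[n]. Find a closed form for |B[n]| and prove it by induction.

Claim: |B[n]| = 2^{n+2} − 2.

Base case: |B[0]| = 2, and 2^{0+2} − 2 = 2.
Assume |B[m]| = 2^{m+2} − 2.
Then |B[m+1]| = 1 + |B[m]| + 1 + |B[m]| = 2|B[m]| + 2 = 2(2^{m+2} − 2) + 2 = 2^{m+3} − 4 + 2 = 2^{m+3} − 2.
By induction, |B[n]| = 2^{n+2} − 2 for all n ≥ 0.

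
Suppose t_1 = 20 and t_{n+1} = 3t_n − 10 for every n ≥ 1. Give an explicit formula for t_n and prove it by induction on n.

Claim: t_n = 5·3^n + 5.

Base case: t_1 = 20, and 5·3^1 + 5 = 15 + 5 = 20.
Assume t_j = 5·3^j + 5 for some j ≥ 1.
Then t_{j+1} = 3t_j − 10 = 3·(5·3^j + 5) − 10 = 15·3^j + 15 − 10 = 5·3^{j+1} + 5.
This completes the inductive step, so t_n = 5·3^n + 5 for all n ≥ 1.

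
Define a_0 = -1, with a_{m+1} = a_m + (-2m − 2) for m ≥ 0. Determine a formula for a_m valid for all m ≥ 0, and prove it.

Claim: a_m = -m^2 − m − 1.

Base case: a_0 = -1, and -0^2 − 0 − 1 = -1.
Assume a_r = -r^2 − r − 1.
Then a_{r+1} = a_r + (-2r − 2) = (-r^2 − r − 1) + (-2r − 2) = -r^2 − 3r − 3,
and -(r+1)^2 − (r+1) − 1 = -r^2 − 3r − 3.
This completes the inductive step, so a_m = -m^2 − m − 1 for all m ≥ 0.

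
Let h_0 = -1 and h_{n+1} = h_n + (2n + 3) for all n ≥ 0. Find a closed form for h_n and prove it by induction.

Claim: h_n = n^2 + 2n − 1.

Base case: h_0 = -1, and 0^2 + 2·0 − 1 = -1.
Assume h_r = r^2 + 2r − 1.
Then h_{r+1} = h_r + (2r + 3) = (r^2 + 2r − 1) + (2r + 3) = r^2 + 4r + 2,
and (r+1)^2 + 2·(r+1) − 1 = r^2 + 4r + 2.
Hence h_n = n^2 + 2n − 1 for every n ≥ 0, by induction.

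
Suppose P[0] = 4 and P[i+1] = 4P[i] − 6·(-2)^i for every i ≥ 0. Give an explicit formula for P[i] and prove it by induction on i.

Claim: P[i] = 3·4^i + (-2)^i.

Base case: P[0] = 4, and 3·4^0 + (-2)^0 = 3 + 1 = 4.
Assume P[m] = 3·4^m + (-2)^m for some m ≥ 0.
Then P[m+1] = 4P[m] − 6·(-2)^m = 4·(3·4^m + (-2)^m) − 6·(-2)^m = 3·4^{m+1} + 4·(-2)^m − 6·(-2)^m = 3·4^{m+1} − 2·(-2)^m = 3·4^{m+1} + (-2)^{m+1}.
Hence P[i] = 3·4^i + (-2)^i for every i ≥ 0, by induction.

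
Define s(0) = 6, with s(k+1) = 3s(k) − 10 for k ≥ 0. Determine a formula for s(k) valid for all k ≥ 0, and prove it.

Claim: s(k) = 3^k + 5.

Base case: s(0) = 6, and 3^0 + 5 = 1 + 5 = 6.
Assume s(j) = 3^j + 5 for some j ≥ 0.
Then s(j+1) = 3s(j) − 10 = 3·(3^j + 5) − 10 = 3^{j+1} + 15 − 10 = 3^{j+1} + 5.
So the formula holds for j+1, and by induction s(k) = 3^k + 5 for all k ≥ 0.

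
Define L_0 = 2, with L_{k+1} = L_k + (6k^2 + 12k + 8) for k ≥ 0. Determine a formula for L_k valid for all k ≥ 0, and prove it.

Claim: L_k = 2k^3 + 3k^2 + 3k + 2.

Base case: L_0 = 2, and 2·0^3 + 3·0^2 + 3·0 + 2 = 2.
Assume L_r = 2r^3 + 3r^2 + 3r + 2.
Then L_{r+1} = L_r + (6r^2 + 12r + 8) = (2r^3 + 3r^2 + 3r + 2) + (6r^2 + 12r + 8) = 2r^3 + 9r^2 + 15r + 10,
and 2·(r+1)^3 + 3·(r+1)^2 + 3·(r+1) + 2 = 2r^3 + 9r^2 + 15r + 10.
By induction, L_k = 2k^3 + 3k^2 + 3k + 2 for all k ≥ 0.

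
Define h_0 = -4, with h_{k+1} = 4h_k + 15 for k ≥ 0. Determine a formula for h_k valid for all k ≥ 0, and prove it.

Claim: h_k = 4^k − 5.

Base case: h_0 = -4, and 4^0 − 5 = 1 − 5 = -4.
Assume h_m = 4^m − 5 for some m ≥ 0.
Then h_{m+1} = 4h_m + 15 = 4·(4^m − 5) + 15 = 4^{m+1} − 20 + 15 = 4^{m+1} − 5.
This completes the inductive step, so h_k = 4^k − 5 for all k ≥ 0.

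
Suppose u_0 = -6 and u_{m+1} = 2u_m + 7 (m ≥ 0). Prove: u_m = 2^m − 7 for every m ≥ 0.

Base case: u_0 = -6, and 2^0 − 7 = 1 − 7 = -6.
Assume u_k = 2^k − 7 for some k ≥ 0.
Then u_{k+1} = 2u_k + 7 = 2·(2^k − 7) + 7 = 2^{k+1} − 14 + 7 = 2^{k+1} − 7.
By induction, u_m = 2^m − 7 for all m ≥ 0.

u_m = 2^m − 7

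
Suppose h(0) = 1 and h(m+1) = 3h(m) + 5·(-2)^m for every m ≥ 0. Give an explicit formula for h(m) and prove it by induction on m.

Claim: h(m) = 2·3^m − (-2)^m.

Base case: h(0) = 1, and 2·3^0 − (-2)^0 = 2 − 1 = 1.
Assume h(k) = 2·3^k − (-2)^k for some k ≥ 0.
Then h(k+1) = 3h(k) + 5·(-2)^k = 3·(2·3^k − (-2)^k) + 5·(-2)^k = 2·3^{k+1} − 3·(-2)^k + 5·(-2)^k = 2·3^{k+1} + 2·(-2)^k = 2·3^{k+1} − (-2)^{k+1}.
By induction, h(m) = 2·3^m − (-2)^m for all m ≥ 0.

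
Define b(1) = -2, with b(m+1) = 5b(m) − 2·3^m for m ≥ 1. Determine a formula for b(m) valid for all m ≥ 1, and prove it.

Claim: b(m) = -5^m + 3^m.

Base case: b(1) = -2, and -5^1 + 3^1 = -5 + 3 = -2.
Assume b(j) = -5^j + 3^j for some j ≥ 1.
Then b(j+1) = 5b(j) − 2·3^j = 5·(-5^j + 3^j) − 2·3^j = -5^{j+1} + 5·3^j − 2·3^j = -5^{j+1} + 3·3^j = -5^{j+1} + 3^{j+1}.
This completes the inductive step, so b(m) = -5^m + 3^m for all m ≥ 1.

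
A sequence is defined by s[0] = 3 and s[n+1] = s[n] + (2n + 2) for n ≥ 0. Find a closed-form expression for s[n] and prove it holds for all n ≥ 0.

Claim: s[n] = n^2 + n + 3.

Base case: s[0] = 3, and 0^2 + 0 + 3 = 3.
Assume s[j] = j^2 + j + 3.
Then s[j+1] = s[j] + (2j + 2) = (j^2 + j + 3) + (2j + 2) = j^2 + 3j + 5,
and (j+1)^2 + (j+1) + 3 = j^2 + 3j + 5.
Hence s[n] = n^2 + n + 3 for every n ≥ 0, by induction.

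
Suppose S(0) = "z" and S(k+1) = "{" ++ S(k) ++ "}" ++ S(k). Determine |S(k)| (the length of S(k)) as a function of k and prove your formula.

Claim: |S(k)| = 3·2^k − 2.

Base case: |S(0)| = 1, and 3·2^0 − 2 = 1.
Assume |S(m)| = 3·2^m − 2.
Then |S(m+1)| = 1 + |S(m)| + 1 + |S(m)| = 2|S(m)| + 2 = 2(3·2^m − 2) + 2 = 3·2^{m+1} − 4 + 2 = 3·2^{m+1} − 2.
By induction, |S(k)| = 3·2^k − 2 for all k ≥ 0.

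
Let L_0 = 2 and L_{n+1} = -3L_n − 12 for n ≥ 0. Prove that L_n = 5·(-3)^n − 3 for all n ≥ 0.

Base case: L_0 = 2, and 5·(-3)^0 − 3 = 5 − 3 = 2.
Assume L_k = 5·(-3)^k − 3 for some k ≥ 0.
Then L_{k+1} = -3L_k − 12 = -3·(5·(-3)^k − 3) − 12 = -15·(-3)^k + 9 − 12 = 5·(-3)^{k+1} − 3.
So the formula holds for k+1, and by induction L_n = 5·(-3)^n − 3 for all n ≥ 0.

L_n = 5·(-3)^n − 3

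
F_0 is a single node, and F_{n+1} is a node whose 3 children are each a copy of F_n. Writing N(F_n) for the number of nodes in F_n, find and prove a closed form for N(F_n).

Claim: N(F_n) = (3^{n+1} − 1)/2.

Base case: N(F_0) = 1, and (3^{0+1} − 1)/2 = 1.
Assume N(F_k) = (3^{k+1} − 1)/2.
Then N(F_{k+1}) = 1 + 3N(F_k) = 1 + 3·(3^{k+1} − 1)/2 = 1 + (3^{k+2} − 3)/2 = (2 + 3^{k+2} − 3)/2 = (3^{k+2} − 1)/2.
This completes the inductive step, so N(F_n) = (3^{n+1} − 1)/2 for all n ≥ 0.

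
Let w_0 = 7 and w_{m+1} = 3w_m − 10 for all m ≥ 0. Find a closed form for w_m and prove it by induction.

Claim: w_m = 2·3^m + 5.

Base case: w_0 = 7, and 2·3^0 + 5 = 2 + 5 = 7.
Assume w_r = 2·3^r + 5 for some r ≥ 0.
Then w_{r+1} = 3w_r − 10 = 3·(2·3^r + 5) − 10 = 6·3^r + 15 − 10 = 2·3^{r+1} + 5.
This completes the inductive step, so w_m = 2·3^m + 5 for all m ≥ 0.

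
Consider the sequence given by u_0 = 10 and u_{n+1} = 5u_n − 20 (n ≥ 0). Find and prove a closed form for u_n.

Claim: u_n = 5^{n+1} + 5.

Base case: u_0 = 10, and 5^{0+1} + 5 = 5 + 5 = 10.
Assume u_k = 5^{k+1} + 5 for some k ≥ 0.
Then u_{k+1} = 5u_k − 20 = 5·(5^{k+1} + 5) − 20 = 5^{k+2} + 25 − 20 = 5^{k+2} + 5.
Hence u_n = 5^{n+1} + 5 for every n ≥ 0, by induction.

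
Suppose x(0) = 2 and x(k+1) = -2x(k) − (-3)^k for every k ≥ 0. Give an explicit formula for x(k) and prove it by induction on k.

Claim: x(k) = (-2)^k + (-3)^k.

Base case: x(0) = 2, and (-2)^0 + (-3)^0 = 1 + 1 = 2.
Assume x(m) = (-2)^m + (-3)^m for some m ≥ 0.
Then x(m+1) = -2x(m) − (-3)^m = -2·((-2)^m + (-3)^m) − (-3)^m = (-2)^{m+1} − 2·(-3)^m − (-3)^m = (-2)^{m+1} − 3·(-3)^m = (-2)^{m+1} + (-3)^{m+1}.
This completes the inductive step, so x(k) = (-2)^k + (-3)^k for all k ≥ 0.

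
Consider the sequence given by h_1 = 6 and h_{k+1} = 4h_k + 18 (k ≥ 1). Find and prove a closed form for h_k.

Claim: h_k = 3·4^k − 6.

Base case: h_1 = 6, and 3·4^1 − 6 = 12 − 6 = 6.
Assume h_r = 3·4^r − 6 for some r ≥ 1.
Then h_{r+1} = 4h_r + 18 = 4·(3·4^r − 6) + 18 = 12·4^r − 24 + 18 = 3·4^{r+1} − 6.
So the formula holds for r+1, and by induction h_k = 3·4^k − 6 for all k ≥ 1.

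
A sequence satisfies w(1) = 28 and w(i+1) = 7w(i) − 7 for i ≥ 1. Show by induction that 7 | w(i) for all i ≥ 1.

Base case: w(1) = 28 = 7·4, so 7 | w(1).
Assume 7 | w(r), so w(r) = 7t for some integer t.
Then w(r+1) = 7w(r) − 7 = 7·(7t) − 7 = 7(7t − 1), so 7 | w(r+1).
By induction, 7 | w(i) for all i ≥ 1.

7 | w(i)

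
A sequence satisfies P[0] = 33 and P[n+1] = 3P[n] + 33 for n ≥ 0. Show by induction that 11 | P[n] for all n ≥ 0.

Base case: P[0] = 33 = 11·3, so 11 | P[0].
Assume 11 | P[j], so P[j] = 11t for some integer t.
Then P[j+1] = 3P[j] + 33 = 3·(11t) + 33 = 11(3t + 3), so 11 | P[j+1].
This completes the inductive step, so 11 | P[n] for all n ≥ 0.

11 | P[n]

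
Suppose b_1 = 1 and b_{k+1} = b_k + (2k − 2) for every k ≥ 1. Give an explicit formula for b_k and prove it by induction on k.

Claim: b_k = k^2 − 3k + 3.

Base case: b_1 = 1, and 1^2 − 3·1 + 3 = 1.
Assume b_j = j^2 − 3j + 3.
Then b_{j+1} = b_j + (2j − 2) = (j^2 − 3j + 3) + (2j − 2) = j^2 − j + 1,
and (j+1)^2 − 3·(j+1) + 3 = j^2 − j + 1.
By induction, b_k = k^2 − 3k + 3 for all k ≥ 1.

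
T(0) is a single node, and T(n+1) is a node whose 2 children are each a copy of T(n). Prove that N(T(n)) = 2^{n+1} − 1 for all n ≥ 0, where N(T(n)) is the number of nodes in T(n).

Base case: N(T(0)) = 1, and 2^{0+1} − 1 = 1.
Assume N(T(m)) = 2^{m+1} − 1.
Then N(T(m+1)) = 1 + 2N(T(m)) = 1 + 2(2^{m+1} − 1) = 2^{m+2} − 2 + 1 = 2^{m+2} − 1.
So the formula holds for m+1, and by induction N(T(n)) = 2^{n+1} − 1 for all n ≥ 0.

N(T(n)) = 2^{n+1} − 1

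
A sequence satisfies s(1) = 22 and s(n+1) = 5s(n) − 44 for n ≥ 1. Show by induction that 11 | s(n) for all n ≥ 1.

Base case: s(1) = 22 = 11·2, so 11 | s(1).
Assume 11 | s(m), so s(m) = 11t for some integer t.
Then s(m+1) = 5s(m) − 44 = 5·(11t) − 44 = 11(5t − 4), so 11 | s(m+1).
By induction, 11 | s(n) for all n ≥ 1.

11 | s(n)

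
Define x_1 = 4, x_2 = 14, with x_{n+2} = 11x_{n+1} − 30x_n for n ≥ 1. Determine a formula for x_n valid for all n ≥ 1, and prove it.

Claim: x_n = -6^n + 2·5^n.

Base cases: x_1 = 4 and -6^1 + 2·5^1 = 4; x_2 = 14 and -6^2 + 2·5^2 = 14.
Assume x_j = -6^j + 2·5^j for all 1 ≤ j ≤ r, where r ≥ 2.
Then x_{r+1} = 11x_r − 30x_{r−1} = 11·(-6^r + 2·5^r) − 30·(-6^{r−1} + 2·5^{r−1}) = -(11·6 − 30)6^{r−1} + 2·(11·5 − 30)5^{r−1} = -36·6^{r−1} + 50·5^{r−1} = -6^{r+1} + 2·5^{r+1}.
So the formula holds for r+1, and by strong induction x_n = -6^n + 2·5^n for all n ≥ 1.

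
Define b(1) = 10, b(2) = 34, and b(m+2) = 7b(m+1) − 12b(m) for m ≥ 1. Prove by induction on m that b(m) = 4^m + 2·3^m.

Base cases: b(1) = 10 and 4^1 + 2·3^1 = 10; b(2) = 34 and 4^2 + 2·3^2 = 34.
Assume b(j) = 4^j + 2·3^j for all 1 ≤ j ≤ r, where r ≥ 2.
Then b(r+1) = 7b(r) − 12b(r−1) = 7·(4^r + 2·3^r) − 12·(4^{r−1} + 2·3^{r−1}) = (7·4 − 12)4^{r−1} + 2·(7·3 − 12)3^{r−1} = 16·4^{r−1} + 18·3^{r−1} = 4^{r+1} + 2·3^{r+1}.
So the formula holds for r+1, and by strong induction b(m) = 4^m + 2·3^m for all m ≥ 1.

b(m) = 4^m + 2·3^m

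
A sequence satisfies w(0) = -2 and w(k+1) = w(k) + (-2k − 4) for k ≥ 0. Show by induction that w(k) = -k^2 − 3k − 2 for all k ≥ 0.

Base case: w(0) = -2, and -0^2 − 3·0 − 2 = -2.
Assume w(j) = -j^2 − 3j − 2.
Then w(j+1) = w(j) + (-2j − 4) = (-j^2 − 3j − 2) + (-2j − 4) = -j^2 − 5j − 6,
and -(j+1)^2 − 3·(j+1) − 2 = -j^2 − 5j − 6.
This completes the inductive step, so w(k) = -k^2 − 3k − 2 for all k ≥ 0.

w(k) = -k^2 − 3k − 2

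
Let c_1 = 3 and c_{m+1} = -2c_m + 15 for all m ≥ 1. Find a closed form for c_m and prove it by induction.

Claim: c_m = (-2)^m + 5.

Base case: c_1 = 3, and (-2)^1 + 5 = -2 + 5 = 3.
Assume c_k = (-2)^k + 5 for some k ≥ 1.
Then c_{k+1} = -2c_k + 15 = -2·((-2)^k + 5) + 15 = -2·(-2)^k − 10 + 15 = (-2)^{k+1} + 5.
Hence c_m = (-2)^m + 5 for every m ≥ 1, by induction.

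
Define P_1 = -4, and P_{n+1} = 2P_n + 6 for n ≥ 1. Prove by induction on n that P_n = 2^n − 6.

Base case: P_1 = -4, and 2^1 − 6 = 2 − 6 = -4.
Assume P_r = 2^r − 6 for some r ≥ 1.
Then P_{r+1} = 2P_r + 6 = 2·(2^r − 6) + 6 = 2^{r+1} − 12 + 6 = 2^{r+1} − 6.
Hence P_n = 2^n − 6 for every n ≥ 1, by induction.

P_n = 2^n − 6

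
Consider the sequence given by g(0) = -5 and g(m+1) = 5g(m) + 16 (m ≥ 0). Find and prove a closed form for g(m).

Claim: g(m) = -5^m − 4.

Base case: g(0) = -5, and -5^0 − 4 = -1 − 4 = -5.
Assume g(k) = -5^k − 4 for some k ≥ 0.
Then g(k+1) = 5g(k) + 16 = 5·(-5^k − 4) + 16 = -5^{k+1} − 20 + 16 = -5^{k+1} − 4.
This completes the inductive step, so g(m) = -5^m − 4 for all m ≥ 0.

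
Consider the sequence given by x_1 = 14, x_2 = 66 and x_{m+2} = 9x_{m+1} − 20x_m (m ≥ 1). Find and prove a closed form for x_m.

Claim: x_m = 2·5^m + 4^m.

Base cases: x_1 = 14 and 2·5^1 + 4^1 = 14; x_2 = 66 and 2·5^2 + 4^2 = 66.
Assume x_j = 2·5^j + 4^j for all 1 ≤ j ≤ k, where k ≥ 2.
Then x_{k+1} = 9x_k − 20x_{k−1} = 9·(2·5^k + 4^k) − 20·(2·5^{k−1} + 4^{k−1}) = 2·(9·5 − 20)5^{k−1} + (9·4 − 20)4^{k−1} = 50·5^{k−1} + 16·4^{k−1} = 2·5^{k+1} + 4^{k+1}.
Hence x_m = 2·5^m + 4^m for every m ≥ 1, by strong induction.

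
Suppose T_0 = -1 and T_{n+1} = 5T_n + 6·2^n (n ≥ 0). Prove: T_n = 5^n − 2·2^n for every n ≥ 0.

Base case: T_0 = -1, and 5^0 − 2·2^0 = 1 − 2 = -1.
Assume T_k = 5^k − 2·2^k for some k ≥ 0.
Then T_{k+1} = 5T_k + 6·2^k = 5·(5^k − 2·2^k) + 6·2^k = 5^{k+1} − 10·2^k + 6·2^k = 5^{k+1} − 4·2^k = 5^{k+1} − 2·2^{k+1}.
Hence T_n = 5^n − 2·2^n for every n ≥ 0, by induction.

T_n = 5^n − 2·2^n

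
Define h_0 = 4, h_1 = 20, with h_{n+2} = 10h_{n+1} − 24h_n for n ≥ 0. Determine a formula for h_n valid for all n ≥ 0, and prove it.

Claim: h_n = 2·6^n + 2·4^n.

Base cases: h_0 = 4 and 2·6^0 + 2·4^0 = 4; h_1 = 20 and 2·6^1 + 2·4^1 = 20.
Assume h_j = 2·6^j + 2·4^j for all 0 ≤ j ≤ k, where k ≥ 1.
Then h_{k+1} = 10h_k − 24h_{k−1} = 10·(2·6^k + 2·4^k) − 24·(2·6^{k−1} + 2·4^{k−1}) = 2·(10·6 − 24)6^{k−1} + 2·(10·4 − 24)4^{k−1} = 72·6^{k−1} + 32·4^{k−1} = 2·6^{k+1} + 2·4^{k+1}.
By strong induction, h_n = 2·6^n + 2·4^n for all n ≥ 0.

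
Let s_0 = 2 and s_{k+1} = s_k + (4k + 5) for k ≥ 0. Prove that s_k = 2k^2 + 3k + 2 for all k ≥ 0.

Base case: s_0 = 2, and 2·0^2 + 3·0 + 2 = 2.
Assume s_r = 2r^2 + 3r + 2.
Then s_{r+1} = s_r + (4r + 5) = (2r^2 + 3r + 2) + (4r + 5) = 2r^2 + 7r + 7,
and 2·(r+1)^2 + 3·(r+1) + 2 = 2r^2 + 7r + 7.
By induction, s_k = 2k^2 + 3k + 2 for all k ≥ 0.

s_k = 2k^2 + 3k + 2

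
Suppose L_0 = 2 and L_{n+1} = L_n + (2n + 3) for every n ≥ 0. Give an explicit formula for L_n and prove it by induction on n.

Claim: L_n = n^2 + 2n + 2.

Base case: L_0 = 2, and 0^2 + 2·0 + 2 = 2.
Assume L_j = j^2 + 2j + 2.
Then L_{j+1} = L_j + (2j + 3) = (j^2 + 2j + 2) + (2j + 3) = j^2 + 4j + 5,
and (j+1)^2 + 2·(j+1) + 2 = j^2 + 4j + 5.
Hence L_n = n^2 + 2n + 2 for every n ≥ 0, by induction.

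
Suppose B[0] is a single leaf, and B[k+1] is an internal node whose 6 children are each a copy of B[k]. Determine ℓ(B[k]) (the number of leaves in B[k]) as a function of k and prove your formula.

Claim: ℓ(B[k]) = 6^k.

Base case: ℓ(B[0]) = 1, and 6^0 = 1.
Assume ℓ(B[j]) = 6^j.
Then ℓ(B[j+1]) = 6·ℓ(B[j]) = 6·6^j = 6^{j+1}.
So the formula holds for j+1, and by induction ℓ(B[k]) = 6^k for all k ≥ 0.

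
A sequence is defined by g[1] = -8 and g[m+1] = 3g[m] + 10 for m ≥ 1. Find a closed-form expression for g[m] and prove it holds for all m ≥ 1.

Claim: g[m] = -3^m − 5.

Base case: g[1] = -8, and -3^1 − 5 = -3 − 5 = -8.
Assume g[r] = -3^r − 5 for some r ≥ 1.
Then g[r+1] = 3g[r] + 10 = 3·(-3^r − 5) + 10 = -3^{r+1} − 15 + 10 = -3^{r+1} − 5.
Hence g[m] = -3^m − 5 for every m ≥ 1, by induction.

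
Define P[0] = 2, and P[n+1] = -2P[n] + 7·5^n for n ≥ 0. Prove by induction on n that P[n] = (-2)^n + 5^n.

Base case: P[0] = 2, and (-2)^0 + 5^0 = 1 + 1 = 2.
Assume P[k] = (-2)^k + 5^k for some k ≥ 0.
Then P[k+1] = -2P[k] + 7·5^k = -2·((-2)^k + 5^k) + 7·5^k = (-2)^{k+1} − 2·5^k + 7·5^k = (-2)^{k+1} + 5·5^k = (-2)^{k+1} + 5^{k+1}.
So the formula holds for k+1, and by induction P[n] = (-2)^n + 5^n for all n ≥ 0.

P[n] = (-2)^n + 5^n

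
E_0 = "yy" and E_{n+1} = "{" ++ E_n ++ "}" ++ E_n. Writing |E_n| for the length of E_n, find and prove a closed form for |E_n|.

Claim: |E_n| = 2^{n+2} − 2.

Base case: |E_0| = 2, and 2^{0+2} − 2 = 2.
Assume |E_j| = 2^{j+2} − 2.
Then |E_{j+1}| = 1 + |E_j| + 1 + |E_j| = 2|E_j| + 2 = 2(2^{j+2} − 2) + 2 = 2^{j+3} − 4 + 2 = 2^{j+3} − 2.
By induction, |E_n| = 2^{n+2} − 2 for all n ≥ 0.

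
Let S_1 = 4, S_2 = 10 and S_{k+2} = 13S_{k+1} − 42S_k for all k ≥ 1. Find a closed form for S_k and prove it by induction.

Claim: S_k = 3·6^k − 2·7^k.

Base cases: S_1 = 4 and 3·6^1 − 2·7^1 = 4; S_2 = 10 and 3·6^2 − 2·7^2 = 10.
Assume S_j = 3·6^j − 2·7^j for all 1 ≤ j ≤ r, where r ≥ 2.
Then S_{r+1} = 13S_r − 42S_{r−1} = 13·(3·6^r − 2·7^r) − 42·(3·6^{r−1} − 2·7^{r−1}) = 3·(13·6 − 42)6^{r−1} − 2·(13·7 − 42)7^{r−1} = 108·6^{r−1} − 98·7^{r−1} = 3·6^{r+1} − 2·7^{r+1}.
This completes the inductive step, so S_k = 3·6^k − 2·7^k for all k ≥ 1.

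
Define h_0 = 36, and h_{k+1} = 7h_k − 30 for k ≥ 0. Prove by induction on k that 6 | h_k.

Base case: h_0 = 36 = 6·6, so 6 | h_0.
Assume 6 | h_r, so h_r = 6t for some integer t.
Then h_{r+1} = 7h_r − 30 = 7·(6t) − 30 = 6(7t − 5), so 6 | h_{r+1}.
By induction, 6 | h_k for all k ≥ 0.

6 | h_k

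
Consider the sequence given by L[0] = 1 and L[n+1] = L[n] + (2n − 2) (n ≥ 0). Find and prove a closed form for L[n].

Claim: L[n] = n^2 − 3n + 1.

Base case: L[0] = 1, and 0^2 − 3·0 + 1 = 1.
Assume L[r] = r^2 − 3r + 1.
Then L[r+1] = L[r] + (2r − 2) = (r^2 − 3r + 1) + (2r − 2) = r^2 − r − 1,
and (r+1)^2 − 3·(r+1) + 1 = r^2 − r − 1.
Hence L[n] = n^2 − 3n + 1 for every n ≥ 0, by induction.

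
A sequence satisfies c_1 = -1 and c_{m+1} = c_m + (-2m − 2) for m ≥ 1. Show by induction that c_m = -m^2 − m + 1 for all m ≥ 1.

Base case: c_1 = -1, and -1^2 − 1 + 1 = -1.
Assume c_r = -r^2 − r + 1.
Then c_{r+1} = c_r + (-2r − 2) = (-r^2 − r + 1) + (-2r − 2) = -r^2 − 3r − 1,
and -(r+1)^2 − (r+1) + 1 = -r^2 − 3r − 1.
By induction, c_m = -m^2 − m + 1 for all m ≥ 1.

c_m = -m^2 − m + 1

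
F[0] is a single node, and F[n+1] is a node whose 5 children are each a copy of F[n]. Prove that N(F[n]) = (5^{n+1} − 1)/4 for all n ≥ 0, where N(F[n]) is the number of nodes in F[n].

Base case: N(F[0]) = 1, and (5^{0+1} − 1)/4 = 1.
Assume N(F[r]) = (5^{r+1} − 1)/4.
Then N(F[r+1]) = 1 + 5N(F[r]) = 1 + 5·(5^{r+1} − 1)/4 = 1 + (5^{r+2} − 5)/4 = (4 + 5^{r+2} − 5)/4 = (5^{r+2} − 1)/4.
This completes the inductive step, so N(F[n]) = (5^{n+1} − 1)/4 for all n ≥ 0.

N(F[n]) = (5^{n+1} − 1)/4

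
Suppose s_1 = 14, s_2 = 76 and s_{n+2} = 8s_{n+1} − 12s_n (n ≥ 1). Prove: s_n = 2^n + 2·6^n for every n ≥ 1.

Base cases: s_1 = 14 and 2^1 + 2·6^1 = 14; s_2 = 76 and 2^2 + 2·6^2 = 76.
Assume s_j = 2^j + 2·6^j for all 1 ≤ j ≤ m, where m ≥ 2.
Then s_{m+1} = 8s_m − 12s_{m−1} = 8·(2^m + 2·6^m) − 12·(2^{m−1} + 2·6^{m−1}) = (8·2 − 12)2^{m−1} + 2·(8·6 − 12)6^{m−1} = 4·2^{m−1} + 72·6^{m−1} = 2^{m+1} + 2·6^{m+1}.
Hence s_n = 2^n + 2·6^n for every n ≥ 1, by strong induction.

s_n = 2^n + 2·6^n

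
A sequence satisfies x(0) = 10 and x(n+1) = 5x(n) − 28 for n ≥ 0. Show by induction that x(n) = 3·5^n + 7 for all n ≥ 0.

Base case: x(0) = 10, and 3·5^0 + 7 = 3 + 7 = 10.
Assume x(m) = 3·5^m + 7 for some m ≥ 0.
Then x(m+1) = 5x(m) − 28 = 5·(3·5^m + 7) − 28 = 15·5^m + 35 − 28 = 3·5^{m+1} + 7.
This completes the inductive step, so x(n) = 3·5^n + 7 for all n ≥ 0.

x(n) = 3·5^n + 7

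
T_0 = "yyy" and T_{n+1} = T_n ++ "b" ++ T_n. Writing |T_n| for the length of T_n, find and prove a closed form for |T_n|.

Claim: |T_n| = 2^{n+2} − 1.

Base case: |T_0| = 3, and 2^{0+2} − 1 = 3.
Assume |T_m| = 2^{m+2} − 1.
Then |T_{m+1}| = |T_m| + 1 + |T_m| = 2|T_m| + 1 = 2(2^{m+2} − 1) + 1 = 2^{m+3} − 2 + 1 = 2^{m+3} − 1.
This completes the inductive step, so |T_n| = 2^{n+2} − 1 for all n ≥ 0.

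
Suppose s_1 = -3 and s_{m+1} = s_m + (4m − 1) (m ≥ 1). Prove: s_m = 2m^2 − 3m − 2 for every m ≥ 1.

Base case: s_1 = -3, and 2·1^2 − 3·1 − 2 = -3.
Assume s_j = 2j^2 − 3j − 2.
Then s_{j+1} = s_j + (4j − 1) = (2j^2 − 3j − 2) + (4j − 1) = 2j^2 + j − 3,
and 2·(j+1)^2 − 3·(j+1) − 2 = 2j^2 + j − 3.
By induction, s_m = 2m^2 − 3m − 2 for all m ≥ 1.

s_m = 2m^2 − 3m − 2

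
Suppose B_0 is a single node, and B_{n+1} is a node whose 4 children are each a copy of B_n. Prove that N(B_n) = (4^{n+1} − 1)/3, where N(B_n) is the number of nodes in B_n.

Base case: N(B_0) = 1, and (4^{0+1} − 1)/3 = 1.
Assume N(B_j) = (4^{j+1} − 1)/3.
Then N(B_{j+1}) = 1 + 4N(B_j) = 1 + 4·(4^{j+1} − 1)/3 = 1 + (4^{j+2} − 4)/3 = (3 + 4^{j+2} − 4)/3 = (4^{j+2} − 1)/3.
This completes the inductive step, so N(B_n) = (4^{n+1} − 1)/3 for all n ≥ 0.

N(B_n) = (4^{n+1} − 1)/3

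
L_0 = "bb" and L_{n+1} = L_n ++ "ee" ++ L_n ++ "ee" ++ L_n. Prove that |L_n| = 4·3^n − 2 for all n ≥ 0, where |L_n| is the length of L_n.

Base case: |L_0| = 2, and 4·3^0 − 2 = 2.
Assume |L_k| = 4·3^k − 2.
Then |L_{k+1}| = 3|L_k| + 4 = 3(4·3^k − 2) + 4 = 4·3^{k+1} − 6 + 4 = 4·3^{k+1} − 2.
By induction, |L_n| = 4·3^n − 2 for all n ≥ 0.

|L_n| = 4·3^n − 2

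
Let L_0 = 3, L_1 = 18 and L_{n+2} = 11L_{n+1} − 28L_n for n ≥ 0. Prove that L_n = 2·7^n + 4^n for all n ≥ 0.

Base cases: L_0 = 3 and 2·7^0 + 4^0 = 3; L_1 = 18 and 2·7^1 + 4^1 = 18.
Assume L_j = 2·7^j + 4^j for all 0 ≤ j ≤ k, where k ≥ 1.
Then L_{k+1} = 11L_k − 28L_{k−1} = 11·(2·7^k + 4^k) − 28·(2·7^{k−1} + 4^{k−1}) = 2·(11·7 − 28)7^{k−1} + (11·4 − 28)4^{k−1} = 98·7^{k−1} + 16·4^{k−1} = 2·7^{k+1} + 4^{k+1}.
Hence L_n = 2·7^n + 4^n for every n ≥ 0, by strong induction.

L_n = 2·7^n + 4^n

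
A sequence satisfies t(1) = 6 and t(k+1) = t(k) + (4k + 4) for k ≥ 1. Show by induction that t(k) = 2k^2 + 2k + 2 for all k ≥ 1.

Base case: t(1) = 6, and 2·1^2 + 2·1 + 2 = 6.
Assume t(r) = 2r^2 + 2r + 2.
Then t(r+1) = t(r) + (4r + 4) = (2r^2 + 2r + 2) + (4r + 4) = 2r^2 + 6r + 6,
and 2·(r+1)^2 + 2·(r+1) + 2 = 2r^2 + 6r + 6.
By induction, t(k) = 2k^2 + 2k + 2 for all k ≥ 1.

t(k) = 2k^2 + 2k + 2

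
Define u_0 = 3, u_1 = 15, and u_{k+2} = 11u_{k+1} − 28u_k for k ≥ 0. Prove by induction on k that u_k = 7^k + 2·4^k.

Base cases: u_0 = 3 and 7^0 + 2·4^0 = 3; u_1 = 15 and 7^1 + 2·4^1 = 15.
Assume u_i = 7^i + 2·4^i for all 0 ≤ i ≤ j, where j ≥ 1.
Then u_{j+1} = 11u_j − 28u_{j−1} = 11·(7^j + 2·4^j) − 28·(7^{j−1} + 2·4^{j−1}) = (11·7 − 28)7^{j−1} + 2·(11·4 − 28)4^{j−1} = 49·7^{j−1} + 32·4^{j−1} = 7^{j+1} + 2·4^{j+1}.
Hence u_k = 7^k + 2·4^k for every k ≥ 0, by strong induction.

u_k = 7^k + 2·4^k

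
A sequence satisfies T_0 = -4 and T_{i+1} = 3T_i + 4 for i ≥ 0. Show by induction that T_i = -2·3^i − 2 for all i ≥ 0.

Base case: T_0 = -4, and -2·3^0 − 2 = -2 − 2 = -4.
Assume T_k = -2·3^k − 2 for some k ≥ 0.
Then T_{k+1} = 3T_k + 4 = 3·(-2·3^k − 2) + 4 = -6·3^k − 6 + 4 = -2·3^{k+1} − 2.
By induction, T_i = -2·3^i − 2 for all i ≥ 0.

T_i = -2·3^i − 2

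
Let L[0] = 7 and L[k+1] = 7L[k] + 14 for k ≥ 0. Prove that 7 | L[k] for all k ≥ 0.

Base case: L[0] = 7 = 7·1, so 7 | L[0].
Assume 7 | L[r], so L[r] = 7t for some integer t.
Then L[r+1] = 7L[r] + 14 = 7·(7t) + 14 = 7(7t + 2), so 7 | L[r+1].
By induction, 7 | L[k] for all k ≥ 0.

7 | L[k]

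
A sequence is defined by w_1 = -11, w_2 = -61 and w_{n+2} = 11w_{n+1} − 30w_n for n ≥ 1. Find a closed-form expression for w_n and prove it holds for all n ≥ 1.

Claim: w_n = -5^n − 6^n.

Base cases: w_1 = -11 and -5^1 − 6^1 = -11; w_2 = -61 and -5^2 − 6^2 = -61.
Assume w_i = -5^i − 6^i for all 1 ≤ i ≤ j, where j ≥ 2.
Then w_{j+1} = 11w_j − 30w_{j−1} = 11·(-5^j − 6^j) − 30·(-5^{j−1} − 6^{j−1}) = -(11·5 − 30)5^{j−1} − (11·6 − 30)6^{j−1} = -25·5^{j−1} − 36·6^{j−1} = -5^{j+1} − 6^{j+1}.
This completes the inductive step, so w_n = -5^n − 6^n for all n ≥ 1.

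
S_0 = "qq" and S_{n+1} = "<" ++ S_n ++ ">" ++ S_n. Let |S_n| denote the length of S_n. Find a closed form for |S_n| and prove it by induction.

Claim: |S_n| = 2^{n+2} − 2.

Base case: |S_0| = 2, and 2^{0+2} − 2 = 2.
Assume |S_m| = 2^{m+2} − 2.
Then |S_{m+1}| = 1 + |S_m| + 1 + |S_m| = 2|S_m| + 2 = 2(2^{m+2} − 2) + 2 = 2^{m+3} − 4 + 2 = 2^{m+3} − 2.
So the formula holds for m+1, and by induction |S_n| = 2^{n+2} − 2 for all n ≥ 0.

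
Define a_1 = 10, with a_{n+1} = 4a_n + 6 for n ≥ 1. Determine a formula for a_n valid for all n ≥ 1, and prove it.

Claim: a_n = 3·4^n − 2.

Base case: a_1 = 10, and 3·4^1 − 2 = 12 − 2 = 10.
Assume a_m = 3·4^m − 2 for some m ≥ 1.
Then a_{m+1} = 4a_m + 6 = 4·(3·4^m − 2) + 6 = 12·4^m − 8 + 6 = 3·4^{m+1} − 2.
Hence a_n = 3·4^n − 2 for every n ≥ 1, by induction.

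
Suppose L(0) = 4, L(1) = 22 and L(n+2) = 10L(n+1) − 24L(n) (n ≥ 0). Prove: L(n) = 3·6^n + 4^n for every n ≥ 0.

Base cases: L(0) = 4 and 3·6^0 + 4^0 = 4; L(1) = 22 and 3·6^1 + 4^1 = 22.
Assume L(j) = 3·6^j + 4^j for all 0 ≤ j ≤ r, where r ≥ 1.
Then L(r+1) = 10L(r) − 24L(r−1) = 10·(3·6^r + 4^r) − 24·(3·6^{r−1} + 4^{r−1}) = 3·(10·6 − 24)6^{r−1} + (10·4 − 24)4^{r−1} = 108·6^{r−1} + 16·4^{r−1} = 3·6^{r+1} + 4^{r+1}.
This completes the inductive step, so L(n) = 3·6^n + 4^n for all n ≥ 0.

L(n) = 3·6^n + 4^n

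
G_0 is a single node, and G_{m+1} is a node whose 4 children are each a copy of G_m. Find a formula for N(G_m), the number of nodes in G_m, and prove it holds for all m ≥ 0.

Claim: N(G_m) = (4^{m+1} − 1)/3.

Base case: N(G_0) = 1, and (4^{0+1} − 1)/3 = 1.
Assume N(G_k) = (4^{k+1} − 1)/3.
Then N(G_{k+1}) = 1 + 4N(G_k) = 1 + 4·(4^{k+1} − 1)/3 = 1 + (4^{k+2} − 4)/3 = (3 + 4^{k+2} − 4)/3 = (4^{k+2} − 1)/3.
Hence N(G_m) = (4^{m+1} − 1)/3 for every m ≥ 0, by induction.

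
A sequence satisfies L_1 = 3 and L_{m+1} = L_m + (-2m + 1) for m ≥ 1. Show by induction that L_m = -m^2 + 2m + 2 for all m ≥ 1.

Base case: L_1 = 3, and -1^2 + 2·1 + 2 = 3.
Assume L_r = -r^2 + 2r + 2.
Then L_{r+1} = L_r + (-2r + 1) = (-r^2 + 2r + 2) + (-2r + 1) = -r^2 + 3,
and -(r+1)^2 + 2·(r+1) + 2 = -r^2 + 3.
This completes the inductive step, so L_m = -m^2 + 2m + 2 for all m ≥ 1.

L_m = -m^2 + 2m + 2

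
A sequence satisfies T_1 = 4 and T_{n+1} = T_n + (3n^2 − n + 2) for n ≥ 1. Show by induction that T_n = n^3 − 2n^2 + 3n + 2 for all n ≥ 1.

Base case: T_1 = 4, and 1^3 − 2·1^2 + 3·1 + 2 = 4.
Assume T_m = m^3 − 2m^2 + 3m + 2.
Then T_{m+1} = T_m + (3m^2 − m + 2) = (m^3 − 2m^2 + 3m + 2) + (3m^2 − m + 2) = m^3 + m^2 + 2m + 4,
and (m+1)^3 − 2·(m+1)^2 + 3·(m+1) + 2 = m^3 + m^2 + 2m + 4.
This completes the inductive step, so T_n = n^3 − 2n^2 + 3n + 2 for all n ≥ 1.

T_n = n^3 − 2n^2 + 3n + 2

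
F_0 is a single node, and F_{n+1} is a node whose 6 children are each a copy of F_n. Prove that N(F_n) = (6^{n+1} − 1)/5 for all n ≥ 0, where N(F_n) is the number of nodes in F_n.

Base case: N(F_0) = 1, and (6^{0+1} − 1)/5 = 1.
Assume N(F_m) = (6^{m+1} − 1)/5.
Then N(F_{m+1}) = 1 + 6N(F_m) = 1 + 6·(6^{m+1} − 1)/5 = 1 + (6^{m+2} − 6)/5 = (5 + 6^{m+2} − 6)/5 = (6^{m+2} − 1)/5.
This completes the inductive step, so N(F_n) = (6^{n+1} − 1)/5 for all n ≥ 0.

N(F_n) = (6^{n+1} − 1)/5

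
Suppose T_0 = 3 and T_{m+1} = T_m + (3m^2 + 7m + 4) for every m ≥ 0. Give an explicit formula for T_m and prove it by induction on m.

Claim: T_m = m^3 + 2m^2 + m + 3.

Base case: T_0 = 3, and 0^3 + 2·0^2 + 0 + 3 = 3.
Assume T_k = k^3 + 2k^2 + k + 3.
Then T_{k+1} = T_k + (3k^2 + 7k + 4) = (k^3 + 2k^2 + k + 3) + (3k^2 + 7k + 4) = k^3 + 5k^2 + 8k + 7,
and (k+1)^3 + 2·(k+1)^2 + (k+1) + 3 = k^3 + 5k^2 + 8k + 7.
By induction, T_m = m^3 + 2m^2 + m + 3 for all m ≥ 0.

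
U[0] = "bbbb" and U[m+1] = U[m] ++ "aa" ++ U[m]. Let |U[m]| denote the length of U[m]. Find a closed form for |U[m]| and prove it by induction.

Claim: |U[m]| = 6·2^m − 2.

Base case: |U[0]| = 4, and 6·2^0 − 2 = 4.
Assume |U[k]| = 6·2^k − 2.
Then |U[k+1]| = |U[k]| + 2 + |U[k]| = 2|U[k]| + 2 = 2(6·2^k − 2) + 2 = 6·2^{k+1} − 4 + 2 = 6·2^{k+1} − 2.
By induction, |U[m]| = 6·2^m − 2 for all m ≥ 0.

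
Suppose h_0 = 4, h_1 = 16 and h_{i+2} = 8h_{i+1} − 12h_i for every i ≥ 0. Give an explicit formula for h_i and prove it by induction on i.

Claim: h_i = 2·2^i + 2·6^i.

Base cases: h_0 = 4 and 2·2^0 + 2·6^0 = 4; h_1 = 16 and 2·2^1 + 2·6^1 = 16.
Assume h_t = 2·2^t + 2·6^t for all 0 ≤ t ≤ j, where j ≥ 1.
Then h_{j+1} = 8h_j − 12h_{j−1} = 8·(2·2^j + 2·6^j) − 12·(2·2^{j−1} + 2·6^{j−1}) = 2·(8·2 − 12)2^{j−1} + 2·(8·6 − 12)6^{j−1} = 8·2^{j−1} + 72·6^{j−1} = 2·2^{j+1} + 2·6^{j+1}.
This completes the inductive step, so h_i = 2·2^i + 2·6^i for all i ≥ 0.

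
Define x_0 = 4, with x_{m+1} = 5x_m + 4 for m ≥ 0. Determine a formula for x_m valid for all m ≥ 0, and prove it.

Claim: x_m = 5^{m+1} − 1.

Base case: x_0 = 4, and 5^{0+1} − 1 = 5 − 1 = 4.
Assume x_r = 5^{r+1} − 1 for some r ≥ 0.
Then x_{r+1} = 5x_r + 4 = 5·(5^{r+1} − 1) + 4 = 5^{r+2} − 5 + 4 = 5^{r+2} − 1.
Hence x_m = 5^{m+1} − 1 for every m ≥ 0, by induction.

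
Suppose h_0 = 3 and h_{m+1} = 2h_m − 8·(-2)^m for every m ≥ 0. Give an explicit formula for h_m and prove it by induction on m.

Claim: h_m = 2^m + 2·(-2)^m.

Base case: h_0 = 3, and 2^0 + 2·(-2)^0 = 1 + 2 = 3.
Assume h_k = 2^k + 2·(-2)^k for some k ≥ 0.
Then h_{k+1} = 2h_k − 8·(-2)^k = 2·(2^k + 2·(-2)^k) − 8·(-2)^k = 2^{k+1} + 4·(-2)^k − 8·(-2)^k = 2^{k+1} − 4·(-2)^k = 2^{k+1} + 2·(-2)^{k+1}.
Hence h_m = 2^m + 2·(-2)^m for every m ≥ 0, by induction.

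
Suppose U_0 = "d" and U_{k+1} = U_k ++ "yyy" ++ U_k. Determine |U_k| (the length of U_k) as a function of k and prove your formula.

Claim: |U_k| = 2^{k+2} − 3.

Base case: |U_0| = 1, and 2^{0+2} − 3 = 1.
Assume |U_m| = 2^{m+2} − 3.
Then |U_{m+1}| = |U_m| + 3 + |U_m| = 2|U_m| + 3 = 2(2^{m+2} − 3) + 3 = 2^{m+3} − 6 + 3 = 2^{m+3} − 3.
This completes the inductive step, so |U_k| = 2^{k+2} − 3 for all k ≥ 0.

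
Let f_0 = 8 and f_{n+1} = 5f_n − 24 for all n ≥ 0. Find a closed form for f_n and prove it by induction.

Claim: f_n = 2·5^n + 6.

Base case: f_0 = 8, and 2·5^0 + 6 = 2 + 6 = 8.
Assume f_m = 2·5^m + 6 for some m ≥ 0.
Then f_{m+1} = 5f_m − 24 = 5·(2·5^m + 6) − 24 = 10·5^m + 30 − 24 = 2·5^{m+1} + 6.
By induction, f_n = 2·5^n + 6 for all n ≥ 0.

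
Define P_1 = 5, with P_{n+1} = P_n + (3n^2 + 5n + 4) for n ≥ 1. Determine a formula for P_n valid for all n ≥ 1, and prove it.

Claim: P_n = n^3 + n^2 + 2n + 1.

Base case: P_1 = 5, and 1^3 + 1^2 + 2·1 + 1 = 5.
Assume P_j = j^3 + j^2 + 2j + 1.
Then P_{j+1} = P_j + (3j^2 + 5j + 4) = (j^3 + j^2 + 2j + 1) + (3j^2 + 5j + 4) = j^3 + 4j^2 + 7j + 5,
and (j+1)^3 + (j+1)^2 + 2·(j+1) + 1 = j^3 + 4j^2 + 7j + 5.
Hence P_n = n^3 + n^2 + 2n + 1 for every n ≥ 1, by induction.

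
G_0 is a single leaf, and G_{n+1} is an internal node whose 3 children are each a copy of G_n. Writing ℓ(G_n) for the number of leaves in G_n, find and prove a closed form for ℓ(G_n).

Claim: ℓ(G_n) = 3^n.

Base case: ℓ(G_0) = 1, and 3^0 = 1.
Assume ℓ(G_j) = 3^j.
Then ℓ(G_{j+1}) = 3·ℓ(G_j) = 3·3^j = 3^{j+1}.
This completes the inductive step, so ℓ(G_n) = 3^n for all n ≥ 0.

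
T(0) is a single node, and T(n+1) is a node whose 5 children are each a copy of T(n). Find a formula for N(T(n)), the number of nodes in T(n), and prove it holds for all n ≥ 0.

Claim: N(T(n)) = (5^{n+1} − 1)/4.

Base case: N(T(0)) = 1, and (5^{0+1} − 1)/4 = 1.
Assume N(T(j)) = (5^{j+1} − 1)/4.
Then N(T(j+1)) = 1 + 5N(T(j)) = 1 + 5·(5^{j+1} − 1)/4 = 1 + (5^{j+2} − 5)/4 = (4 + 5^{j+2} − 5)/4 = (5^{j+2} − 1)/4.
So the formula holds for j+1, and by induction N(T(n)) = (5^{n+1} − 1)/4 for all n ≥ 0.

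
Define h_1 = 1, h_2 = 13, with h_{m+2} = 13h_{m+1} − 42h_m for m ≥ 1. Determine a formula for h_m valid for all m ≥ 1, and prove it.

Claim: h_m = -6^m + 7^m.

Base cases: h_1 = 1 and -6^1 + 7^1 = 1; h_2 = 13 and -6^2 + 7^2 = 13.
Assume h_i = -6^i + 7^i for all 1 ≤ i ≤ j, where j ≥ 2.
Then h_{j+1} = 13h_j − 42h_{j−1} = 13·(-6^j + 7^j) − 42·(-6^{j−1} + 7^{j−1}) = -(13·6 − 42)6^{j−1} + (13·7 − 42)7^{j−1} = -36·6^{j−1} + 49·7^{j−1} = -6^{j+1} + 7^{j+1}.
This completes the inductive step, so h_m = -6^m + 7^m for all m ≥ 1.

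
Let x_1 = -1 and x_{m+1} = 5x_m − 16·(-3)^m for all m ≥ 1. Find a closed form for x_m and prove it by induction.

Claim: x_m = 5^m + 2·(-3)^m.

Base case: x_1 = -1, and 5^1 + 2·(-3)^1 = 5 − 6 = -1.
Assume x_r = 5^r + 2·(-3)^r for some r ≥ 1.
Then x_{r+1} = 5x_r − 16·(-3)^r = 5·(5^r + 2·(-3)^r) − 16·(-3)^r = 5^{r+1} + 10·(-3)^r − 16·(-3)^r = 5^{r+1} − 6·(-3)^r = 5^{r+1} + 2·(-3)^{r+1}.
So the formula holds for r+1, and by induction x_m = 5^m + 2·(-3)^m for all m ≥ 1.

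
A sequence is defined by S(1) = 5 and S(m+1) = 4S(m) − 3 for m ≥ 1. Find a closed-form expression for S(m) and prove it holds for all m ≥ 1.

Claim: S(m) = 4^m + 1.

Base case: S(1) = 5, and 4^1 + 1 = 4 + 1 = 5.
Assume S(j) = 4^j + 1 for some j ≥ 1.
Then S(j+1) = 4S(j) − 3 = 4·(4^j + 1) − 3 = 4^{j+1} + 4 − 3 = 4^{j+1} + 1.
Hence S(m) = 4^m + 1 for every m ≥ 1, by induction.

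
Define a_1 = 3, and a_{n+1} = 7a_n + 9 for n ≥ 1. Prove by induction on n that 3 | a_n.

Base case: a_1 = 3 = 3·1, so 3 | a_1.
Assume 3 | a_j, so a_j = 3t for some integer t.
Then a_{j+1} = 7a_j + 9 = 7·(3t) + 9 = 3(7t + 3), so 3 | a_{j+1}.
By induction, 3 | a_n for all n ≥ 1.

3 | a_n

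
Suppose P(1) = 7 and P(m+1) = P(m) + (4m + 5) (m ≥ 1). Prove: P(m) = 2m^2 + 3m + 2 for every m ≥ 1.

Base case: P(1) = 7, and 2·1^2 + 3·1 + 2 = 7.
Assume P(k) = 2k^2 + 3k + 2.
Then P(k+1) = P(k) + (4k + 5) = (2k^2 + 3k + 2) + (4k + 5) = 2k^2 + 7k + 7,
and 2·(k+1)^2 + 3·(k+1) + 2 = 2k^2 + 7k + 7.
Hence P(m) = 2m^2 + 3m + 2 for every m ≥ 1, by induction.

P(m) = 2m^2 + 3m + 2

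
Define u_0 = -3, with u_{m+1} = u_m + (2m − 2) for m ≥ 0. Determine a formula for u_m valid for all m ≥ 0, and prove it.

Claim: u_m = m^2 − 3m − 3.

Base case: u_0 = -3, and 0^2 − 3·0 − 3 = -3.
Assume u_k = k^2 − 3k − 3.
Then u_{k+1} = u_k + (2k − 2) = (k^2 − 3k − 3) + (2k − 2) = k^2 − k − 5,
and (k+1)^2 − 3·(k+1) − 3 = k^2 − k − 5.
By induction, u_m = m^2 − 3m − 3 for all m ≥ 0.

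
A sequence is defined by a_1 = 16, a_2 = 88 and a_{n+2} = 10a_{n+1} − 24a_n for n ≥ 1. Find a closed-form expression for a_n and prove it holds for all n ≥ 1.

Claim: a_n = 2·6^n + 4^n.

Base cases: a_1 = 16 and 2·6^1 + 4^1 = 16; a_2 = 88 and 2·6^2 + 4^2 = 88.
Assume a_j = 2·6^j + 4^j for all 1 ≤ j ≤ r, where r ≥ 2.
Then a_{r+1} = 10a_r − 24a_{r−1} = 10·(2·6^r + 4^r) − 24·(2·6^{r−1} + 4^{r−1}) = 2·(10·6 − 24)6^{r−1} + (10·4 − 24)4^{r−1} = 72·6^{r−1} + 16·4^{r−1} = 2·6^{r+1} + 4^{r+1}.
Hence a_n = 2·6^n + 4^n for every n ≥ 1, by strong induction.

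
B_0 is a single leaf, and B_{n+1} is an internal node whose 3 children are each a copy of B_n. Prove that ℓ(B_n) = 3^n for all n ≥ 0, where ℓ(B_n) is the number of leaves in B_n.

Base case: ℓ(B_0) = 1, and 3^0 = 1.
Assume ℓ(B_m) = 3^m.
Then ℓ(B_{m+1}) = 3·ℓ(B_m) = 3·3^m = 3^{m+1}.
By induction, ℓ(B_n) = 3^n for all n ≥ 0.

ℓ(B_n) = 3^n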